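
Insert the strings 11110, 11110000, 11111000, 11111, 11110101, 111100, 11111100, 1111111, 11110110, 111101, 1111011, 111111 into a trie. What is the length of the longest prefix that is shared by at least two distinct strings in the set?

7

The deepest shared node is where two words last agree before diverging.
"1111011" and "11110110" agree on "1111011" (7 characters) before diverging; nothing deeper is shared.
Longest shared-prefix length: 7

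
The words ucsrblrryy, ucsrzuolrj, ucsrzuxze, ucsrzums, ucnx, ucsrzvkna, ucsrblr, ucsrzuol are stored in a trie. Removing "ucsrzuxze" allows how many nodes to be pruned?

3

After clearing the end-marker at "ucsrzuxze", prune upward until reaching a node still needed by another word.
The suffix "xze" (3 nodes) is used only by "ucsrzuxze"; the node for "ucsrzu" still has the child "o", so pruning stops there.
Nodes removed: 3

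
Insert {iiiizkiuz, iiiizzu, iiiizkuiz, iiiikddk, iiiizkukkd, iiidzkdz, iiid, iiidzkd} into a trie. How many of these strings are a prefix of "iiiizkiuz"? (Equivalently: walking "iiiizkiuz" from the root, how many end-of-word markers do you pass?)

1

Walk "iiiizkiuz" from the root; an end-of-word marker is hit whenever a stored word is a prefix of "iiiizkiuz".
Prefixes of the query that are stored words: "iiiizkiuz"
Count: 1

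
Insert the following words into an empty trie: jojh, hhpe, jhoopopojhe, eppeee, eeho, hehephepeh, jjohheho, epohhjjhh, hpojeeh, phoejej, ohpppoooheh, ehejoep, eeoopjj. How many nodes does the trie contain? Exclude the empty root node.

85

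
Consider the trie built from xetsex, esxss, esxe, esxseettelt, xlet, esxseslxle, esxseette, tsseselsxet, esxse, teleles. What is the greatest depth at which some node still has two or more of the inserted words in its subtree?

9

Equivalently: take the maximum, over all pairs, of their longest common prefix length.
e.g. "esxseette" and "esxseettelt" share the prefix "esxseette" of length 9; no pair shares a longer one.
Longest shared-prefix length: 9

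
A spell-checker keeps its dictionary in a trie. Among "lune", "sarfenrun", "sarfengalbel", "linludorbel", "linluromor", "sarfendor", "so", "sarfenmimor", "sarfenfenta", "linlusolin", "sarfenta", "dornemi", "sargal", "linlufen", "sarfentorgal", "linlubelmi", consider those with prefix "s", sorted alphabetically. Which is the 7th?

sarfentorgal

Words with prefix "s", in lexicographic order: "sarfendor", "sarfenfenta", "sarfengalbel", "sarfenmimor", "sarfenrun", "sarfenta", "sarfentorgal", "sargal", "so"
The 7th is sarfentorgal.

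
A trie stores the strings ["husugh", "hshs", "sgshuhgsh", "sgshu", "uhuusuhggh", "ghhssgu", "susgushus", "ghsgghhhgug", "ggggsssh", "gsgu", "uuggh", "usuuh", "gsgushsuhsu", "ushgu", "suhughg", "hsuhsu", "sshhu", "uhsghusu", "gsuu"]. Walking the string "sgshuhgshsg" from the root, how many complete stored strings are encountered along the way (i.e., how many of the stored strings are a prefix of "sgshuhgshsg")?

Traverse "sgshuhgshsg" character by character; count nodes along the way that are marked as word ends.
Prefixes of the query that are stored words: "sgshu", "sgshuhgsh"
Count: 2

2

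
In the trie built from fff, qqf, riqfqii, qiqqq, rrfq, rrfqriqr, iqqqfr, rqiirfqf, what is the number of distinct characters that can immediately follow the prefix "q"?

2

Walk "q" from the root, arriving at one node.
Distinct next characters after "q": i, q.
That node has 2 child edges.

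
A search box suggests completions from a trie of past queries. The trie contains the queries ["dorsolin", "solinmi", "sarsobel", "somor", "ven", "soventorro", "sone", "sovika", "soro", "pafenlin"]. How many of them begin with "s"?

7

Filter for entries beginning with "s":
Matches: "sarsobel", "solinmi", "somor", "sone", "soro", "soventorro", "sovika"
Count: 7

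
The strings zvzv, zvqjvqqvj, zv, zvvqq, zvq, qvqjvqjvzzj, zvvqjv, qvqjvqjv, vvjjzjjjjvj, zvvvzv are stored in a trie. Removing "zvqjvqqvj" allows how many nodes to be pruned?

6

Walk "zvqjvqqvj" from the leaf back toward the root, removing each node that no remaining word uses.
The suffix "jvqqvj" (6 nodes) is used only by "zvqjvqqvj"; "zvq" is itself a stored word, so pruning stops there.
Nodes removed: 6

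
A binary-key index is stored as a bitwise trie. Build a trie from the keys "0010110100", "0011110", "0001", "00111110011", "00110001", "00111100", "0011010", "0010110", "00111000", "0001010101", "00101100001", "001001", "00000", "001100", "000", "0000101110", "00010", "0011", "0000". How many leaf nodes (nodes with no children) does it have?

11

Leaves are exactly the stored words that no other stored word extends.
Those words: "00000", "0000101110", "0001010101", "001001", "00101100001", "0010110100", "00110001", "0011010", "00111000", "00111100", "00111110011"
Leaf count: 11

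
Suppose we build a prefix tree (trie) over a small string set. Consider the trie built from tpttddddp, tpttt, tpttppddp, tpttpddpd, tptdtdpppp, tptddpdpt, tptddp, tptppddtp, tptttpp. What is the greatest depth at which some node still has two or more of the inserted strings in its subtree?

6

Look for the deepest trie node that still has at least two words in its subtree.
e.g. "tptddp" and "tptddpdpt" share the prefix "tptddp" of length 6; no pair shares a longer one.
Longest shared-prefix length: 6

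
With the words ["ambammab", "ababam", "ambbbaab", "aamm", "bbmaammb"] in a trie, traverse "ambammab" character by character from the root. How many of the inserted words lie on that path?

1

Walk "ambammab" from the root; an end-of-word marker is hit whenever a stored word is a prefix of "ambammab".
Prefixes of the query that are stored words: "ambammab"
Count: 1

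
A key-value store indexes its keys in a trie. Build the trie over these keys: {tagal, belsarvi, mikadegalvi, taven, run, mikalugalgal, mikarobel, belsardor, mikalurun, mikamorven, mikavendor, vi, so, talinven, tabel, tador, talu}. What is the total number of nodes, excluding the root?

78

For each word, the new-node count is its length minus the longest prefix already in the trie:
  "tagal" → 5 new (t, a, g, a, l)
  "belsarvi" → 8 new (b, e, l, s, a, r, v, i)
  "mikadegalvi" → 11 new (m, i, k, a, d, e, g, a, l, v, i)
  "taven" → prefix "ta" already present; 3 new (v, e, n)
  "run" → 3 new (r, u, n)
  "mikalugalgal" → prefix "mika" already present; 8 new (l, u, g, a, l, g, a, l)
  "mikarobel" → prefix "mika" already present; 5 new (r, o, b, e, l)
  "belsardor" → prefix "belsar" already present; 3 new (d, o, r)
  "mikalurun" → prefix "mikalu" already present; 3 new (r, u, n)
  "mikamorven" → prefix "mika" already present; 6 new (m, o, r, v, e, n)
  "mikavendor" → prefix "mika" already present; 6 new (v, e, n, d, o, r)
  "vi" → 2 new (v, i)
  "so" → 2 new (s, o)
  "talinven" → prefix "ta" already present; 6 new (l, i, n, v, e, n)
  "tabel" → prefix "ta" already present; 3 new (b, e, l)
  "tador" → prefix "ta" already present; 3 new (d, o, r)
  "talu" → prefix "tal" already present; 1 new (u)
Total nodes = 5 + 8 + 11 + 3 + 3 + 8 + 5 + 3 + 3 + 6 + 6 + 2 + 2 + 6 + 3 + 3 + 1 = 78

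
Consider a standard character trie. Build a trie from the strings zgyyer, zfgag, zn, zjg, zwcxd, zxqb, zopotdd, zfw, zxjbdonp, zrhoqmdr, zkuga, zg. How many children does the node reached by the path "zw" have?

1

The children of the "zw" node are the distinct next characters among strings starting with "zw".
Characters that immediately follow "zw" among the stored strings: {c}.
That node has 1 child edge.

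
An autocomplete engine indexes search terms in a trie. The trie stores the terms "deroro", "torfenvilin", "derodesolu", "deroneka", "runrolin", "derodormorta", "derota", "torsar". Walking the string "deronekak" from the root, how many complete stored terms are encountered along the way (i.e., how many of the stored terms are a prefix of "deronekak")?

1

Check each prefix of "deronekak" against the stored set — each match is an end-marker on the path.
Prefixes of the query that are stored words: "deroneka"
Count: 1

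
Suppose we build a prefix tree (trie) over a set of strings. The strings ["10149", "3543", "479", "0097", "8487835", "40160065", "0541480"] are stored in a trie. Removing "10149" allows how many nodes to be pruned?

A node on "10149"'s path can go only if nothing else ends at it or branches off below it.
No other word shares any prefix with "10149", so all 5 of its nodes go.
Nodes removed: 5

5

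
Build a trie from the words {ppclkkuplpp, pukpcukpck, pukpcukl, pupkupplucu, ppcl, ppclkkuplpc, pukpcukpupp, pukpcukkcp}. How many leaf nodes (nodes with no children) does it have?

Leaves are exactly the stored words that no other stored word extends.
Those words: "ppclkkuplpc", "ppclkkuplpp", "pukpcukkcp", "pukpcukl", "pukpcukpck", "pukpcukpupp", "pupkupplucu"
Leaf count: 7

7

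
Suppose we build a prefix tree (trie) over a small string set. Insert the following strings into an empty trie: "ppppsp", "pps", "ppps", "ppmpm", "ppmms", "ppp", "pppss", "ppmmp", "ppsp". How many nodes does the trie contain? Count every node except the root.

Trie structure (* marks end of a word):
(root)
└─ p
   └─ p
      ├─ m
      │  ├─ m
      │  │  ├─ p *
      │  │  └─ s *
      │  └─ p
      │     └─ m *
      ├─ p *
      │  ├─ p
      │  │  └─ s
      │  │     └─ p *
      │  └─ s *
      │     └─ s *
      └─ s *
         └─ p *
Counting every labelled node above: 16.

16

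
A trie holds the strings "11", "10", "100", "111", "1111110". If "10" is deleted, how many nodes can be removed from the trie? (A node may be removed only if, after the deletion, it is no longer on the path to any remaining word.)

Walk "10" from the leaf back toward the root, removing each node that no remaining word uses.
Every node on "10" is still needed (e.g. by "100"), so nothing is freed.
Nodes removed: 0

0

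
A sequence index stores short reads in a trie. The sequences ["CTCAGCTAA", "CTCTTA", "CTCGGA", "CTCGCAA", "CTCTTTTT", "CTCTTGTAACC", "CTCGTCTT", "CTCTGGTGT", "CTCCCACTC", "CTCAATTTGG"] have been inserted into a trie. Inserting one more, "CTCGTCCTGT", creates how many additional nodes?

4

The longest prefix of "CTCGTCCTGT" already in the trie is "CTCGTC" (length 6).
New nodes needed: |"CTCGTCCTGT"| − 6 = 10 − 6 = 4.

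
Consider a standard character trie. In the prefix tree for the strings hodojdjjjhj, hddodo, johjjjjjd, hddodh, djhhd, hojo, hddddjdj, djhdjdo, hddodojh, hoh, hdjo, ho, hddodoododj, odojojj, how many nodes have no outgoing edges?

Leaves are exactly the stored words that no other stored word extends.
Those words: "djhdjdo", "djhhd", "hddddjdj", "hddodh", "hddodojh", "hddodoododj", "hdjo", "hodojdjjjhj", "hoh", "hojo", "johjjjjjd", "odojojj"
Leaf count: 12

12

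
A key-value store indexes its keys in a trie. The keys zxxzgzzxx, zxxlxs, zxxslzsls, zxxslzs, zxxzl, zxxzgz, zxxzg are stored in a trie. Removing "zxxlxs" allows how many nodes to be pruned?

3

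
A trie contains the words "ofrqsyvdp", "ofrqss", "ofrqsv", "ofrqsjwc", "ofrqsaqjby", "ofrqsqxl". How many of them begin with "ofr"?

6

Walk to "ofr"; the words in its subtree are exactly those with that prefix.
Matches: "ofrqsaqjby", "ofrqsjwc", "ofrqsqxl", "ofrqss", "ofrqsv", "ofrqsyvdp"
Count: 6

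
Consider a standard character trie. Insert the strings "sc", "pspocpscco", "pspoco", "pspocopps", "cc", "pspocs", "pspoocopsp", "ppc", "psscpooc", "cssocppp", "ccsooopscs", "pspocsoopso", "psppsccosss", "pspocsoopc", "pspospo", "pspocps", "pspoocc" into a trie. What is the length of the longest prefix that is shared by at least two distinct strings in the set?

9

Look for the deepest trie node that still has at least two words in its subtree.
e.g. "pspocsoopc" and "pspocsoopso" share the prefix "pspocsoop" of length 9; no pair shares a longer one.
Longest shared-prefix length: 9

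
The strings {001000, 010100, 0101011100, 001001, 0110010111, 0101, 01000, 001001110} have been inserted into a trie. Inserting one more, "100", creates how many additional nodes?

3

"100" shares no prefix with any stored word, so all 3 characters open new nodes.
3 − 0 = 3 new nodes.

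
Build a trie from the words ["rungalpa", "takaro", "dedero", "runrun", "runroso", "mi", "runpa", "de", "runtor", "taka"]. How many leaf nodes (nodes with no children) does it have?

A leaf is a node with no children — equivalently, the end of a word that is not a proper prefix of any other stored word.
Those words: "dedero", "mi", "rungalpa", "runpa", "runroso", "runrun", "runtor", "takaro"
Leaf count: 8

8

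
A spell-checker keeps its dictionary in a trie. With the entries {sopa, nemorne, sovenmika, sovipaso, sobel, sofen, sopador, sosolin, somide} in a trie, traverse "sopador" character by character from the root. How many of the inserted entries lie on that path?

Traverse "sopador" character by character; count nodes along the way that are marked as word ends.
Prefixes of the query that are stored words: "sopa", "sopador"
Count: 2

2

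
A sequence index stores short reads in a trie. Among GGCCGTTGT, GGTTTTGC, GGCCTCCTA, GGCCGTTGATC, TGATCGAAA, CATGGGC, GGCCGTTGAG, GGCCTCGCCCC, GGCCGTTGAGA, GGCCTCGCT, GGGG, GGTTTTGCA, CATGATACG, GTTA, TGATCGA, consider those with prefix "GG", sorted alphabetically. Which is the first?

GGCCGTTGAG

Filter for "GG…" and sort: "GGCCGTTGAG", "GGCCGTTGAGA", "GGCCGTTGATC", "GGCCGTTGT", "GGCCTCCTA", "GGCCTCGCCCC", "GGCCTCGCT", "GGGG", "GGTTTTGC", "GGTTTTGCA"
The 1st is GGCCGTTGAG.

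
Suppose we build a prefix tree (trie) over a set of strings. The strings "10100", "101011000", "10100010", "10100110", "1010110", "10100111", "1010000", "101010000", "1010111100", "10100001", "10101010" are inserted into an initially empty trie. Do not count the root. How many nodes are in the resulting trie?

Trace insertions, counting only characters that open a new branch:
  "10100" → 5 new (1, 0, 1, 0, 0)
  "101011000" → prefix "1010" already present; 5 new (1, 1, 0, 0, 0)
  "10100010" → prefix "10100" already present; 3 new (0, 1, 0)
  "10100110" → prefix "10100" already present; 3 new (1, 1, 0)
  "1010110" → prefix "1010110" already present; 0 new (none)
  "10100111" → prefix "1010011" already present; 1 new (1)
  "1010000" → prefix "101000" already present; 1 new (0)
  "101010000" → prefix "10101" already present; 4 new (0, 0, 0, 0)
  "1010111100" → prefix "101011" already present; 4 new (1, 1, 0, 0)
  "10100001" → prefix "1010000" already present; 1 new (1)
  "10101010" → prefix "101010" already present; 2 new (1, 0)
Total nodes = 5 + 5 + 3 + 3 + 0 + 1 + 1 + 4 + 4 + 1 + 2 = 29

29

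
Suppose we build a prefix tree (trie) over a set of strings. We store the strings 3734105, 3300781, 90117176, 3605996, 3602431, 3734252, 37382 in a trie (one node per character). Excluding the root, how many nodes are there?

36

Count nodes per top-level branch (shared prefixes stored once):
  '3'-branch (3300781, 3602431, 3605996, 3734105, 3734252, 37382): 28 nodes
  '9'-branch (90117176): 8 nodes
Sum: 36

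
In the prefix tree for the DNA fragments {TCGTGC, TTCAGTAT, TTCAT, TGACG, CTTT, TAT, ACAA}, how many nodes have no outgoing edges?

7

Leaves are exactly the stored words that no other stored word extends.
Those words: "ACAA", "CTTT", "TAT", "TCGTGC", "TGACG", "TTCAGTAT", "TTCAT"
Leaf count: 7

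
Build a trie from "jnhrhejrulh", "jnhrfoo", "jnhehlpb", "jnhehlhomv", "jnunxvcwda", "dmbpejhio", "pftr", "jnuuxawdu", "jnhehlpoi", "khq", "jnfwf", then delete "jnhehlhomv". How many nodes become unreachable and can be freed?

Walk "jnhehlhomv" from the leaf back toward the root, removing each node that no remaining word uses.
The suffix "homv" (4 nodes) is used only by "jnhehlhomv"; the node for "jnhehl" still has the child "p", so pruning stops there.
Nodes removed: 4

4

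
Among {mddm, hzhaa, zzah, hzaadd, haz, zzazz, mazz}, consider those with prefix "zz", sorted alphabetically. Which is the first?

DFS of the "zz" subtree visits, in order: "zzah", "zzazz"
The 1st is zzah.

zzah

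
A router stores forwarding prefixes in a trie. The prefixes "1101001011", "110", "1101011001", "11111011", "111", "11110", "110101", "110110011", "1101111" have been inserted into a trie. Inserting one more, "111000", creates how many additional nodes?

3

"111" is already a path in the trie; the remaining "000" must be added.
Each of the 3 remaining characters creates one node.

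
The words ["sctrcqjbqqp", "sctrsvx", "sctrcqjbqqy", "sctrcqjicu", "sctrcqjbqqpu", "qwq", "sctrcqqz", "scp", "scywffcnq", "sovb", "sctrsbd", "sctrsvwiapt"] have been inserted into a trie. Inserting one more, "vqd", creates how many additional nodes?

Nothing in the trie begins with "v"; the whole of "vqd" is new.
3 − 0 = 3 new nodes.

3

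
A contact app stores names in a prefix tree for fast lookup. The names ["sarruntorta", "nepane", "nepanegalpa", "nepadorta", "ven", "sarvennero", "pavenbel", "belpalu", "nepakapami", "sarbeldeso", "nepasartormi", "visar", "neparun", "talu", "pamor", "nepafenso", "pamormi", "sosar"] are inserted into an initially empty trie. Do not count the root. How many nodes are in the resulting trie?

For each word, the new-node count is its length minus the longest prefix already in the trie:
  "sarruntorta" → 11 new (s, a, r, r, u, n, t, o, r, t, a)
  "nepane" → 6 new (n, e, p, a, n, e)
  "nepanegalpa" → prefix "nepane" already present; 5 new (g, a, l, p, a)
  "nepadorta" → prefix "nepa" already present; 5 new (d, o, r, t, a)
  "ven" → 3 new (v, e, n)
  "sarvennero" → prefix "sar" already present; 7 new (v, e, n, n, e, r, o)
  "pavenbel" → 8 new (p, a, v, e, n, b, e, l)
  "belpalu" → 7 new (b, e, l, p, a, l, u)
  "nepakapami" → prefix "nepa" already present; 6 new (k, a, p, a, m, i)
  "sarbeldeso" → prefix "sar" already present; 7 new (b, e, l, d, e, s, o)
  "nepasartormi" → prefix "nepa" already present; 8 new (s, a, r, t, o, r, m, i)
  "visar" → prefix "v" already present; 4 new (i, s, a, r)
  "neparun" → prefix "nepa" already present; 3 new (r, u, n)
  "talu" → 4 new (t, a, l, u)
  "pamor" → prefix "pa" already present; 3 new (m, o, r)
  "nepafenso" → prefix "nepa" already present; 5 new (f, e, n, s, o)
  "pamormi" → prefix "pamor" already present; 2 new (m, i)
  "sosar" → prefix "s" already present; 4 new (o, s, a, r)
Total nodes = 11 + 6 + 5 + 5 + 3 + 7 + 8 + 7 + 6 + 7 + 8 + 4 + 3 + 4 + 3 + 5 + 2 + 4 = 98

98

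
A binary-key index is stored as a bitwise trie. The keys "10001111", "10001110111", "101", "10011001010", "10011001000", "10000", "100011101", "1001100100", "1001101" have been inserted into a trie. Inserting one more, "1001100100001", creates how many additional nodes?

"10011001000" is already a path in the trie; the remaining "01" must be added.
New nodes needed: |"1001100100001"| − 11 = 13 − 11 = 2.

2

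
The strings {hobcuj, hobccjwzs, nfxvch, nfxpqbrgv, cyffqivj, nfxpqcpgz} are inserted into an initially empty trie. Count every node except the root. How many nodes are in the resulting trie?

Count nodes per top-level branch (shared prefixes stored once):
  'c'-branch (cyffqivj): 8 nodes
  'h'-branch (hobccjwzs, hobcuj): 11 nodes
  'n'-branch (nfxpqbrgv, nfxpqcpgz, nfxvch): 16 nodes
Sum: 35

35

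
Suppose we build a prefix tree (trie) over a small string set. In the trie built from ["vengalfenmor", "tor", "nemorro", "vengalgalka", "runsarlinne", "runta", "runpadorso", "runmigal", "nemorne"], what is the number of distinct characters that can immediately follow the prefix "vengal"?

2

Walk "vengal" from the root, arriving at one node.
Distinct next characters after "vengal": f, g.
That node has 2 child edges.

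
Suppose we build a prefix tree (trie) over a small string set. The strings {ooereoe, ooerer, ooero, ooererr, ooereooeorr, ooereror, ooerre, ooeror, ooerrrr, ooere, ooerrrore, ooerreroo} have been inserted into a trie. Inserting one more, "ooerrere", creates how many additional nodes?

1

Walking "ooerrere" from the root, the first 7 characters ("ooerrer") follow existing edges; "e" is the first miss.
New nodes needed: |"ooerrere"| − 7 = 8 − 7 = 1.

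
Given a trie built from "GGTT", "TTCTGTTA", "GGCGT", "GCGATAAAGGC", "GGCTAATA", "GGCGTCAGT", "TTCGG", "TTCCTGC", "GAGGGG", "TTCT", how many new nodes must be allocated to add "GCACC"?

Walking "GCACC" from the root, the first 2 characters ("GC") follow existing edges; "A" is the first miss.
So 5 − 2 = 3 new nodes.

3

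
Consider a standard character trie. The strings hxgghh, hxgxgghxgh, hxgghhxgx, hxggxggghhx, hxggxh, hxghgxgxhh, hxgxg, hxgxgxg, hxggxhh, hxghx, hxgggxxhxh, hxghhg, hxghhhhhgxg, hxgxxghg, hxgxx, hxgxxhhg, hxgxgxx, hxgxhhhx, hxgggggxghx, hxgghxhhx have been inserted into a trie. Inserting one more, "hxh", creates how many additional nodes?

1

"hx" is already a path in the trie; the remaining "h" must be added.
So 3 − 2 = 1 new nodes.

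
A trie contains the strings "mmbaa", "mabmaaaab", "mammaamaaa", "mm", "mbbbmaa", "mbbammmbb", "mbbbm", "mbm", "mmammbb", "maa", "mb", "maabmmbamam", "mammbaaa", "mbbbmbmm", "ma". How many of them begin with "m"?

Traverse to the node for "m", then collect every word in that subtree.
Words under "m": ma, maa, maabmmbamam, mabmaaaab, mammaamaaa, mammbaaa, mb, mbbammmbb, mbbbm, mbbbmaa, mbbbmbmm, mbm, mm, mmammbb, mmbaa
Count: 15

15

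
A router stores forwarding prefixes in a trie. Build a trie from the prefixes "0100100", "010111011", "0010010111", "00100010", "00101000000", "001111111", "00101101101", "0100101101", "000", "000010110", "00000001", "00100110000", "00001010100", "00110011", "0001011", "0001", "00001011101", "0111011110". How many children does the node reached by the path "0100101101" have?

Walk "0100101101" from the root, arriving at one node.
No stored string extends past "0100101101".
That node has 0 child edges.

0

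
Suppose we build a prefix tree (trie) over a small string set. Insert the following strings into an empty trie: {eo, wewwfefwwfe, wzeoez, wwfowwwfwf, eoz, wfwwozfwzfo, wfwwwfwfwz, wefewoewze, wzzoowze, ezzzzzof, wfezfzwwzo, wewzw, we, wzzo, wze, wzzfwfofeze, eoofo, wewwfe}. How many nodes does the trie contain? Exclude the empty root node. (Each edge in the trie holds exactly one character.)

Insert word by word; a character creates a node only if that edge doesn't already exist:
  "eo" → 2 new (e, o)
  "wewwfefwwfe" → 11 new (w, e, w, w, f, e, f, w, w, f, e)
  "wzeoez" → prefix "w" already present; 5 new (z, e, o, e, z)
  "wwfowwwfwf" → prefix "w" already present; 9 new (w, f, o, w, w, w, f, w, f)
  "eoz" → prefix "eo" already present; 1 new (z)
  "wfwwozfwzfo" → prefix "w" already present; 10 new (f, w, w, o, z, f, w, z, f, o)
  "wfwwwfwfwz" → prefix "wfww" already present; 6 new (w, f, w, f, w, z)
  "wefewoewze" → prefix "we" already present; 8 new (f, e, w, o, e, w, z, e)
  "wzzoowze" → prefix "wz" already present; 6 new (z, o, o, w, z, e)
  "ezzzzzof" → prefix "e" already present; 7 new (z, z, z, z, z, o, f)
  "wfezfzwwzo" → prefix "wf" already present; 8 new (e, z, f, z, w, w, z, o)
  "wewzw" → prefix "wew" already present; 2 new (z, w)
  "we" → prefix "we" already present; 0 new (none)
  "wzzo" → prefix "wzzo" already present; 0 new (none)
  "wze" → prefix "wze" already present; 0 new (none)
  "wzzfwfofeze" → prefix "wzz" already present; 8 new (f, w, f, o, f, e, z, e)
  "eoofo" → prefix "eo" already present; 3 new (o, f, o)
  "wewwfe" → prefix "wewwfe" already present; 0 new (none)
Total nodes = 2 + 11 + 5 + 9 + 1 + 10 + 6 + 8 + 6 + 7 + 8 + 2 + 0 + 0 + 0 + 8 + 3 + 0 = 86

86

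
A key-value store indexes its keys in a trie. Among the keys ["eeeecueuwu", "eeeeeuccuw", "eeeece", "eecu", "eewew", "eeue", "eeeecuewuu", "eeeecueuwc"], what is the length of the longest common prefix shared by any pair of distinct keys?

Look for the deepest trie node that still has at least two words in its subtree.
"eeeecueuwc" and "eeeecueuwu" agree on "eeeecueuw" (9 characters) before diverging; nothing deeper is shared.
Longest shared-prefix length: 9

9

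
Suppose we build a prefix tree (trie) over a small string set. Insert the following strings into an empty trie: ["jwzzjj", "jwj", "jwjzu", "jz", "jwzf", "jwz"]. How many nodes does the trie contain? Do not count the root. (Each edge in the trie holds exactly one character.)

11

Trie structure (* marks end of a word):
(root)
└─ j
   ├─ w
   │  ├─ j *
   │  │  └─ z
   │  │     └─ u *
   │  └─ z *
   │     ├─ f *
   │     └─ z
   │        └─ j
   │           └─ j *
   └─ z *
Counting every labelled node above: 11.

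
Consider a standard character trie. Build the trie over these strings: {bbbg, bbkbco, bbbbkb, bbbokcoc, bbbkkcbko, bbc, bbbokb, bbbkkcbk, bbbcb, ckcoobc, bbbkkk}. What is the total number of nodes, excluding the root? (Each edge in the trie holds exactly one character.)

For each word, the new-node count is its length minus the longest prefix already in the trie:
  "bbbg" → 4 new (b, b, b, g)
  "bbkbco" → prefix "bb" already present; 4 new (k, b, c, o)
  "bbbbkb" → prefix "bbb" already present; 3 new (b, k, b)
  "bbbokcoc" → prefix "bbb" already present; 5 new (o, k, c, o, c)
  "bbbkkcbko" → prefix "bbb" already present; 6 new (k, k, c, b, k, o)
  "bbc" → prefix "bb" already present; 1 new (c)
  "bbbokb" → prefix "bbbok" already present; 1 new (b)
  "bbbkkcbk" → prefix "bbbkkcbk" already present; 0 new (none)
  "bbbcb" → prefix "bbb" already present; 2 new (c, b)
  "ckcoobc" → 7 new (c, k, c, o, o, b, c)
  "bbbkkk" → prefix "bbbkk" already present; 1 new (k)
Total nodes = 4 + 4 + 3 + 5 + 6 + 1 + 1 + 0 + 2 + 7 + 1 = 34

34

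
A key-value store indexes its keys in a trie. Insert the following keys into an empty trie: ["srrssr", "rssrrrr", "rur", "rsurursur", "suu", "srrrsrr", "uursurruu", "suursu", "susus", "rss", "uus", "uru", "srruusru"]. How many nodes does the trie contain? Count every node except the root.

51

Insert word by word; a character creates a node only if that edge doesn't already exist:
  "srrssr" → 6 new (s, r, r, s, s, r)
  "rssrrrr" → 7 new (r, s, s, r, r, r, r)
  "rur" → prefix "r" already present; 2 new (u, r)
  "rsurursur" → prefix "rs" already present; 7 new (u, r, u, r, s, u, r)
  "suu" → prefix "s" already present; 2 new (u, u)
  "srrrsrr" → prefix "srr" already present; 4 new (r, s, r, r)
  "uursurruu" → 9 new (u, u, r, s, u, r, r, u, u)
  "suursu" → prefix "suu" already present; 3 new (r, s, u)
  "susus" → prefix "su" already present; 3 new (s, u, s)
  "rss" → prefix "rss" already present; 0 new (none)
  "uus" → prefix "uu" already present; 1 new (s)
  "uru" → prefix "u" already present; 2 new (r, u)
  "srruusru" → prefix "srr" already present; 5 new (u, u, s, r, u)
Total nodes = 6 + 7 + 2 + 7 + 2 + 4 + 9 + 3 + 3 + 0 + 1 + 2 + 5 = 51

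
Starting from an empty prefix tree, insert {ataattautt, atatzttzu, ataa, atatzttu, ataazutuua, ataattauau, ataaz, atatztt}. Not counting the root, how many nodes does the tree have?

Trie structure (* marks end of a word):
(root)
└─ a
   └─ t
      └─ a
         ├─ a *
         │  ├─ t
         │  │  └─ t
         │  │     └─ a
         │  │        └─ u
         │  │           ├─ a
         │  │           │  └─ u *
         │  │           └─ t
         │  │              └─ t *
         │  └─ z *
         │     └─ u
         │        └─ t
         │           └─ u
         │              └─ u
         │                 └─ a *
         └─ t
            └─ z
               └─ t
                  └─ t *
                     ├─ u *
                     └─ z
                        └─ u *
Counting every labelled node above: 25.

25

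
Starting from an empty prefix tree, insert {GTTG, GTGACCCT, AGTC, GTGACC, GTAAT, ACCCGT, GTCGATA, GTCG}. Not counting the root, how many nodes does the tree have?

27

For each word, the new-node count is its length minus the longest prefix already in the trie:
  "GTTG" → 4 new (G, T, T, G)
  "GTGACCCT" → prefix "GT" already present; 6 new (G, A, C, C, C, T)
  "AGTC" → 4 new (A, G, T, C)
  "GTGACC" → prefix "GTGACC" already present; 0 new (none)
  "GTAAT" → prefix "GT" already present; 3 new (A, A, T)
  "ACCCGT" → prefix "A" already present; 5 new (C, C, C, G, T)
  "GTCGATA" → prefix "GT" already present; 5 new (C, G, A, T, A)
  "GTCG" → prefix "GTCG" already present; 0 new (none)
Total nodes = 4 + 6 + 4 + 0 + 3 + 5 + 5 + 0 = 27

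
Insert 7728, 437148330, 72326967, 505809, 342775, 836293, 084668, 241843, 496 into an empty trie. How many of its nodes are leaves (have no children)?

9

A leaf is a node with no children — equivalently, the end of a word that is not a proper prefix of any other stored word.
Those words: "084668", "241843", "342775", "437148330", "496", "505809", "72326967", "7728", "836293"
Leaf count: 9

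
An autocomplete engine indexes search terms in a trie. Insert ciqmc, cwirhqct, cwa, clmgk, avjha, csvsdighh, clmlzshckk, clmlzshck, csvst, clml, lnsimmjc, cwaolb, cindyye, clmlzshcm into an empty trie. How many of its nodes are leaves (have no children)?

11

Leaves are exactly the stored words that no other stored word extends.
Those words: "avjha", "cindyye", "ciqmc", "clmgk", "clmlzshckk", "clmlzshcm", "csvsdighh", "csvst", "cwaolb", "cwirhqct", "lnsimmjc"
Leaf count: 11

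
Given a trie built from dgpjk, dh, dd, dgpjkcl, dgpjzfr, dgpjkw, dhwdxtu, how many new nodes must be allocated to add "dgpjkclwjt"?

3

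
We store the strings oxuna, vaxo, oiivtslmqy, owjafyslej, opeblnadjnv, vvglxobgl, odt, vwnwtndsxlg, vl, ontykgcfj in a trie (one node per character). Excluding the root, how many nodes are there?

66

For each word, the new-node count is its length minus the longest prefix already in the trie:
  "oxuna" → 5 new (o, x, u, n, a)
  "vaxo" → 4 new (v, a, x, o)
  "oiivtslmqy" → prefix "o" already present; 9 new (i, i, v, t, s, l, m, q, y)
  "owjafyslej" → prefix "o" already present; 9 new (w, j, a, f, y, s, l, e, j)
  "opeblnadjnv" → prefix "o" already present; 10 new (p, e, b, l, n, a, d, j, n, v)
  "vvglxobgl" → prefix "v" already present; 8 new (v, g, l, x, o, b, g, l)
  "odt" → prefix "o" already present; 2 new (d, t)
  "vwnwtndsxlg" → prefix "v" already present; 10 new (w, n, w, t, n, d, s, x, l, g)
  "vl" → prefix "v" already present; 1 new (l)
  "ontykgcfj" → prefix "o" already present; 8 new (n, t, y, k, g, c, f, j)
Total nodes = 5 + 4 + 9 + 9 + 10 + 8 + 2 + 10 + 1 + 8 = 66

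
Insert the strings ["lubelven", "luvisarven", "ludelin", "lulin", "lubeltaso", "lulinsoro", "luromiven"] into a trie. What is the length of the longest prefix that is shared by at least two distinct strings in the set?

The deepest shared node is where two words last agree before diverging.
"lubeltaso" and "lubelven" agree on "lubel" (5 characters) before diverging; nothing deeper is shared.
Longest shared-prefix length: 5

5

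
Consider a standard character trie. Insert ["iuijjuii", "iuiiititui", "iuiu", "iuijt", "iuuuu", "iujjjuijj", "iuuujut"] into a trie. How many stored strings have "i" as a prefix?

7

Filter for entries beginning with "i":
Matches: "iuiiititui", "iuijjuii", "iuijt", "iuiu", "iujjjuijj", "iuuujut", "iuuuu"
Count: 7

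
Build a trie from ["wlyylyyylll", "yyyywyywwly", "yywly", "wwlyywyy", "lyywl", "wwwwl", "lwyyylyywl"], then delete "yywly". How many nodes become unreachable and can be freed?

3

Walk "yywly" from the leaf back toward the root, removing each node that no remaining word uses.
The suffix "wly" (3 nodes) is used only by "yywly"; the node for "yy" still has the child "y", so pruning stops there.
Nodes removed: 3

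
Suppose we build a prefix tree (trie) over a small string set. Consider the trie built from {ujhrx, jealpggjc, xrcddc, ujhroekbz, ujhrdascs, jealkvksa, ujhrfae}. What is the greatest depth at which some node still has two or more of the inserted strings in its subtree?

4

The deepest shared node is where two words last agree before diverging.
e.g. "jealkvksa" and "jealpggjc" share the prefix "jeal" of length 4; no pair shares a longer one.
Longest shared-prefix length: 4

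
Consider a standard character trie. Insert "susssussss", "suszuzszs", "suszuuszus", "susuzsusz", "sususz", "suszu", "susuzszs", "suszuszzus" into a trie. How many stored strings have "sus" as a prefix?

8

Filter for entries beginning with "sus":
Matches: "susssussss", "sususz", "susuzsusz", "susuzszs", "suszu", "suszuszzus", "suszuuszus", "suszuzszs"
Count: 8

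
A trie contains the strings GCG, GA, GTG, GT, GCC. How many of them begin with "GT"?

2

Traverse to the node for "GT", then collect every word in that subtree.
Words under "GT": GT, GTG
Count: 2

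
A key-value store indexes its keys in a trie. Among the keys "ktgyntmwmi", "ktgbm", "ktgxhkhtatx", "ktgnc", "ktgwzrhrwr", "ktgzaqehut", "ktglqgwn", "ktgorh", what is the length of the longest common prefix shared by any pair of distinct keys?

3

Equivalently: take the maximum, over all pairs, of their longest common prefix length.
"ktgbm" and "ktglqgwn" agree on "ktg" (3 characters) before diverging; nothing deeper is shared.
Longest shared-prefix length: 3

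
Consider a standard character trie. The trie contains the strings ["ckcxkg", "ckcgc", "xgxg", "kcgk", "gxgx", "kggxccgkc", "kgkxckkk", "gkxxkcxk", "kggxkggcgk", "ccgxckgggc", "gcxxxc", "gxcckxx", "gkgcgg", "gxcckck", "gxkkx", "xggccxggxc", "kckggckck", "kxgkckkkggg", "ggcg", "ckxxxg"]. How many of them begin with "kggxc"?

1

Traverse to the node for "kggxc", then collect every word in that subtree.
Words under "kggxc": kggxccgkc
Count: 1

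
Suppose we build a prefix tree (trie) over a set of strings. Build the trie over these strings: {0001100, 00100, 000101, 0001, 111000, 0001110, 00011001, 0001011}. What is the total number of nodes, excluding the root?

Insert word by word; a character creates a node only if that edge doesn't already exist:
  "0001100" → 7 new (0, 0, 0, 1, 1, 0, 0)
  "00100" → prefix "00" already present; 3 new (1, 0, 0)
  "000101" → prefix "0001" already present; 2 new (0, 1)
  "0001" → prefix "0001" already present; 0 new (none)
  "111000" → 6 new (1, 1, 1, 0, 0, 0)
  "0001110" → prefix "00011" already present; 2 new (1, 0)
  "00011001" → prefix "0001100" already present; 1 new (1)
  "0001011" → prefix "000101" already present; 1 new (1)
Total nodes = 7 + 3 + 2 + 0 + 6 + 2 + 1 + 1 = 22

22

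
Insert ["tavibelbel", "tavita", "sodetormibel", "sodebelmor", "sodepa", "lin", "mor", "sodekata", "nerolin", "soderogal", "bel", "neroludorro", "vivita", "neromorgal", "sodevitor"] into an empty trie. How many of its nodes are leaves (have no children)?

A leaf is a node with no children — equivalently, the end of a word that is not a proper prefix of any other stored word.
Those words: "bel", "lin", "mor", "nerolin", "neroludorro", "neromorgal", "sodebelmor", "sodekata", "sodepa", "soderogal", "sodetormibel", "sodevitor", "tavibelbel", "tavita", "vivita"
Leaf count: 15

15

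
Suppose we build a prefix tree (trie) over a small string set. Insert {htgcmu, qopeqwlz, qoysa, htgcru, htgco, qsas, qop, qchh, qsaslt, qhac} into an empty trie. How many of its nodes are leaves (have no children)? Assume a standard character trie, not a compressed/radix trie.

8

A leaf is a node with no children — equivalently, the end of a word that is not a proper prefix of any other stored word.
Those words: "htgcmu", "htgco", "htgcru", "qchh", "qhac", "qopeqwlz", "qoysa", "qsaslt"
Leaf count: 8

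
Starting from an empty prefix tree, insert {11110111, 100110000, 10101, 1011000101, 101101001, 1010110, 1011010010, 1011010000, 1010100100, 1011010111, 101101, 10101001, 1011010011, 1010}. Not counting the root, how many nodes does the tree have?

Insert word by word; a character creates a node only if that edge doesn't already exist:
  "11110111" → 8 new (1, 1, 1, 1, 0, 1, 1, 1)
  "100110000" → prefix "1" already present; 8 new (0, 0, 1, 1, 0, 0, 0, 0)
  "10101" → prefix "10" already present; 3 new (1, 0, 1)
  "1011000101" → prefix "101" already present; 7 new (1, 0, 0, 0, 1, 0, 1)
  "101101001" → prefix "10110" already present; 4 new (1, 0, 0, 1)
  "1010110" → prefix "10101" already present; 2 new (1, 0)
  "1011010010" → prefix "101101001" already present; 1 new (0)
  "1011010000" → prefix "10110100" already present; 2 new (0, 0)
  "1010100100" → prefix "10101" already present; 5 new (0, 0, 1, 0, 0)
  "1011010111" → prefix "1011010" already present; 3 new (1, 1, 1)
  "101101" → prefix "101101" already present; 0 new (none)
  "10101001" → prefix "10101001" already present; 0 new (none)
  "1011010011" → prefix "101101001" already present; 1 new (1)
  "1010" → prefix "1010" already present; 0 new (none)
Total nodes = 8 + 8 + 3 + 7 + 4 + 2 + 1 + 2 + 5 + 3 + 0 + 0 + 1 + 0 = 44

44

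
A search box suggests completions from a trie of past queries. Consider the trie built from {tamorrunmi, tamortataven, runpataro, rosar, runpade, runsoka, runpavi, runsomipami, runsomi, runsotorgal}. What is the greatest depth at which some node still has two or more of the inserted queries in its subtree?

7

Equivalently: take the maximum, over all pairs, of their longest common prefix length.
e.g. "runsomi" and "runsomipami" share the prefix "runsomi" of length 7; no pair shares a longer one.
Longest shared-prefix length: 7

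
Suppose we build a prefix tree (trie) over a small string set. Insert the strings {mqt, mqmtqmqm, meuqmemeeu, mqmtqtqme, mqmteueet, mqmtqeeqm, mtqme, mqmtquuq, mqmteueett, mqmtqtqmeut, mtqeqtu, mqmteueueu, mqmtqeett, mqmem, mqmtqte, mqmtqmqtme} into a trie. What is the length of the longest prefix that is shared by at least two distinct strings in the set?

Equivalently: take the maximum, over all pairs, of their longest common prefix length.
"mqmteueet" and "mqmteueett" agree on "mqmteueet" (9 characters) before diverging; nothing deeper is shared.
Longest shared-prefix length: 9

9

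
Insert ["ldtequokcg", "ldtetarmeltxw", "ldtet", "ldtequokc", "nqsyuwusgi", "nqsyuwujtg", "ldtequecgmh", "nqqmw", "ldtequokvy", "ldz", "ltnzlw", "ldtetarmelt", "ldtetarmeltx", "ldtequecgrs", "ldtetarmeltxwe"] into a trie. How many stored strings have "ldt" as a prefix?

10

Traverse to the node for "ldt", then collect every word in that subtree.
Words under "ldt": ldtequecgmh, ldtequecgrs, ldtequokc, ldtequokcg, ldtequokvy, ldtet, ldtetarmelt, ldtetarmeltx, ldtetarmeltxw, ldtetarmeltxwe
Count: 10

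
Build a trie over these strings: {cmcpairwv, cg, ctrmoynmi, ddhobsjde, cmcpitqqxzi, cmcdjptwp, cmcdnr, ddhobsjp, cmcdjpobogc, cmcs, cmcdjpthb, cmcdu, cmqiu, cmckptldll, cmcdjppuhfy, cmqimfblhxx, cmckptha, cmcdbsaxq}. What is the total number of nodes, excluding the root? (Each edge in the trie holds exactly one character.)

Count nodes per top-level branch (shared prefixes stored once):
  'c'-branch (cg, cmcdbsaxq, cmcdjpobogc, cmcdjppuhfy, cmcdjpthb, cmcdjptwp, cmcdnr, cmcdu, cmckptha, cmckptldll, cmcpairwv, cmcpitqqxzi, cmcs, cmqimfblhxx, cmqiu, ctrmoynmi): 71 nodes
  'd'-branch (ddhobsjde, ddhobsjp): 10 nodes
Sum: 81

81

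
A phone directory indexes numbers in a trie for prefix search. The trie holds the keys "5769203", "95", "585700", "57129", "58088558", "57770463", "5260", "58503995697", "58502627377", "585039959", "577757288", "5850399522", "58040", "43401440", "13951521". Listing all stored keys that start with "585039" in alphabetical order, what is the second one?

DFS of the "585039" subtree visits, in order: "5850399522", "58503995697", "585039959"
The 2nd is 58503995697.

58503995697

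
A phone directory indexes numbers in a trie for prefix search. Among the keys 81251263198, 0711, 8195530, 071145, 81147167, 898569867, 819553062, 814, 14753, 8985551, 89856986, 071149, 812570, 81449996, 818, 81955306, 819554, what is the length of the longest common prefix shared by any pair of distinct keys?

Look for the deepest trie node that still has at least two words in its subtree.
e.g. "81955306" and "819553062" share the prefix "81955306" of length 8; no pair shares a longer one.
Longest shared-prefix length: 8

8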